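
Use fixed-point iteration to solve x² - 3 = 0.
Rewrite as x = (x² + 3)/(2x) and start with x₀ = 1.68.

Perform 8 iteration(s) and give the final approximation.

Equation: x² - 3 = 0
Fixed-point form: x = (x² + 3)/(2x)
x₀ = 1.68

x_1 = g(1.680000) = 1.732857
x_2 = g(1.732857) = 1.732051
x_3 = g(1.732051) = 1.732051
x_4 = g(1.732051) = 1.732051
x_5 = g(1.732051) = 1.732051
x_6 = g(1.732051) = 1.732051
x_7 = g(1.732051) = 1.732051
x_8 = g(1.732051) = 1.732051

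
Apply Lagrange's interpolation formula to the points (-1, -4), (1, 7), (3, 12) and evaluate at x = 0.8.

Lagrange interpolation formula:
P(x) = Σ yᵢ × Lᵢ(x)
where Lᵢ(x) = Π_{j≠i} (x - xⱼ)/(xᵢ - xⱼ)

L_0(0.8) = (0.8 - 1)/(-1 - 1) × (0.8 - 3)/(-1 - 3) = 0.055000
L_1(0.8) = (0.8 - (-1))/(1 - (-1)) × (0.8 - 3)/(1 - 3) = 0.990000
L_2(0.8) = (0.8 - (-1))/(3 - (-1)) × (0.8 - 1)/(3 - 1) = -0.045000

P(0.8) = (-4)×L_0(0.8) + 7×L_1(0.8) + 12×L_2(0.8)
P(0.8) = 6.170000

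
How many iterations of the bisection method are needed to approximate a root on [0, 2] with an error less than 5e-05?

We need (b-a)/2^n ≤ 5e-05
(2 - 0)/2^n ≤ 5e-05
2/2^n ≤ 5e-05
2^n ≥ 40000
n ≥ log₂(40000) = 15.29
n ≥ 16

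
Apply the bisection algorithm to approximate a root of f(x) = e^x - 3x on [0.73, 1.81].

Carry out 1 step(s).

f(x) = e^x - 3x
Initial interval: [0.73, 1.81]

Iteration 1:
  c_1 = (0.730000 + 1.810000)/2 = 1.270000
  f(c_1) = f(1.270000) = -0.249147
  f(a) × f(c) ≥ 0, new interval: [1.270000, 1.810000]

After 1 iteration(s), the approximation is c_1 = 1.270000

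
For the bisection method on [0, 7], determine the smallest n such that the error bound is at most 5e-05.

We need (b-a)/2^n ≤ 5e-05
(7 - 0)/2^n ≤ 5e-05
7/2^n ≤ 5e-05
2^n ≥ 140000
n ≥ log₂(140000) = 17.10
n ≥ 18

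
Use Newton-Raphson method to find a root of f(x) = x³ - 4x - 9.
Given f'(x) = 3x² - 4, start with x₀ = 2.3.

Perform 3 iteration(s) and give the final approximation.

f(x) = x³ - 4x - 9
f'(x) = 3x² - 4
x₀ = 2.3

Newton-Raphson formula: x_{n+1} = x_n - f(x_n)/f'(x_n)

Iteration 1:
  f(2.300000) = -6.033000
  f'(2.300000) = 11.870000
  x_1 = 2.300000 - (-6.033000)/11.870000 = 2.808256
Iteration 2:
  f(2.808256) = 1.913732
  f'(2.808256) = 19.658907
  x_2 = 2.808256 - 1.913732/19.658907 = 2.710909
Iteration 3:
  f(2.710909) = 0.078914
  f'(2.710909) = 18.047087
  x_3 = 2.710909 - 0.078914/18.047087 = 2.706537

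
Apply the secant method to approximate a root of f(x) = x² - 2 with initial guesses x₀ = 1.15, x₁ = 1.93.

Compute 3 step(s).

f(x) = x² - 2
x₀ = 1.15, x₁ = 1.93

Secant formula: x_{n+1} = x_n - f(x_n)(x_n - x_{n-1})/(f(x_n) - f(x_{n-1}))

Iteration 1:
  f(1.150000) = -0.677500
  f(1.930000) = 1.724900
  x_2 = 1.930000 - 1.724900×(1.930000 - 1.150000)/(1.724900 - (-0.677500))
       = 1.369968
Iteration 2:
  f(1.930000) = 1.724900
  f(1.369968) = -0.123189
  x_3 = 1.369968 - (-0.123189)×(1.369968 - 1.930000)/(-0.123189 - 1.724900)
       = 1.407298
Iteration 3:
  f(1.369968) = -0.123189
  f(1.407298) = -0.019513
  x_4 = 1.407298 - (-0.019513)×(1.407298 - 1.369968)/(-0.019513 - (-0.123189))
       = 1.414324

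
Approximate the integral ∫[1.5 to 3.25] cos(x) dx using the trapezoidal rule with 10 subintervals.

f(x) = cos(x)
a = 1.5, b = 3.25, n = 10
h = (b - a)/n = 0.175000

Trapezoidal rule: (h/2)[f(x₀) + 2f(x₁) + 2f(x₂) + ... + f(xₙ)]

x_0 = 1.5000, f(x_0) = 0.070737, coefficient = 1
x_1 = 1.6750, f(x_1) = -0.104015, coefficient = 2
x_2 = 1.8500, f(x_2) = -0.275590, coefficient = 2
x_3 = 2.0250, f(x_3) = -0.438747, coefficient = 2
x_4 = 2.2000, f(x_4) = -0.588501, coefficient = 2
x_5 = 2.3750, f(x_5) = -0.720278, coefficient = 2
x_6 = 2.5500, f(x_6) = -0.830054, coefficient = 2
x_7 = 2.7250, f(x_7) = -0.914473, coefficient = 2
x_8 = 2.9000, f(x_8) = -0.970958, coefficient = 2
x_9 = 3.0750, f(x_9) = -0.997784, coefficient = 2
x_10 = 3.2500, f(x_10) = -0.994130, coefficient = 1

I ≈ (0.175000/2) × -12.604193 = -1.102867
Exact value: -1.105690
Error: 0.002823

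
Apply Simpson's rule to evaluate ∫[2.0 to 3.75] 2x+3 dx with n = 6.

f(x) = 2x+3
a = 2.0, b = 3.75, n = 6
h = (b - a)/n = 0.291667

Simpson's rule: (h/3)[f(x₀) + 4f(x₁) + 2f(x₂) + ... + f(xₙ)]

x_0 = 2.0000, f(x_0) = 7.000000, coefficient = 1
x_1 = 2.2917, f(x_1) = 7.583333, coefficient = 4
x_2 = 2.5833, f(x_2) = 8.166667, coefficient = 2
x_3 = 2.8750, f(x_3) = 8.750000, coefficient = 4
x_4 = 3.1667, f(x_4) = 9.333333, coefficient = 2
x_5 = 3.4583, f(x_5) = 9.916667, coefficient = 4
x_6 = 3.7500, f(x_6) = 10.500000, coefficient = 1

I ≈ (0.291667/3) × 157.500000 = 15.312500
Exact value: 15.312500
Error: 0.000000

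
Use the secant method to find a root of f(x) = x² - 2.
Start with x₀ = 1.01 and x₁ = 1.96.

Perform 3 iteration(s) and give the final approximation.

f(x) = x² - 2
x₀ = 1.01, x₁ = 1.96

Secant formula: x_{n+1} = x_n - f(x_n)(x_n - x_{n-1})/(f(x_n) - f(x_{n-1}))

Iteration 1:
  f(1.010000) = -0.979900
  f(1.960000) = 1.841600
  x_2 = 1.960000 - 1.841600×(1.960000 - 1.010000)/(1.841600 - (-0.979900))
       = 1.339933
Iteration 2:
  f(1.960000) = 1.841600
  f(1.339933) = -0.204580
  x_3 = 1.339933 - (-0.204580)×(1.339933 - 1.960000)/(-0.204580 - 1.841600)
       = 1.401928
Iteration 3:
  f(1.339933) = -0.204580
  f(1.401928) = -0.034598
  x_4 = 1.401928 - (-0.034598)×(1.401928 - 1.339933)/(-0.034598 - (-0.204580))
       = 1.414546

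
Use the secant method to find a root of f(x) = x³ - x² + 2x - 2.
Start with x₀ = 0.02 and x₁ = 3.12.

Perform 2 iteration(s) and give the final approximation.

f(x) = x³ - x² + 2x - 2
x₀ = 0.02, x₁ = 3.12

Secant formula: x_{n+1} = x_n - f(x_n)(x_n - x_{n-1})/(f(x_n) - f(x_{n-1}))

Iteration 1:
  f(0.020000) = -1.960392
  f(3.120000) = 24.876928
  x_2 = 3.120000 - 24.876928×(3.120000 - 0.020000)/(24.876928 - (-1.960392))
       = 0.246446
Iteration 2:
  f(3.120000) = 24.876928
  f(0.246446) = -1.552875
  x_3 = 0.246446 - (-1.552875)×(0.246446 - 3.120000)/(-1.552875 - 24.876928)
       = 0.415281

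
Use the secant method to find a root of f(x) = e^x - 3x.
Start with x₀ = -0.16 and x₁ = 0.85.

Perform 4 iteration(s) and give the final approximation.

f(x) = e^x - 3x
x₀ = -0.16, x₁ = 0.85

Secant formula: x_{n+1} = x_n - f(x_n)(x_n - x_{n-1})/(f(x_n) - f(x_{n-1}))

Iteration 1:
  f(-0.160000) = 1.332144
  f(0.850000) = -0.210353
  x_2 = 0.850000 - (-0.210353)×(0.850000 - (-0.160000))/(-0.210353 - 1.332144)
       = 0.712264
Iteration 2:
  f(0.850000) = -0.210353
  f(0.712264) = -0.098191
  x_3 = 0.712264 - (-0.098191)×(0.712264 - 0.850000)/(-0.098191 - (-0.210353))
       = 0.591686
Iteration 3:
  f(0.712264) = -0.098191
  f(0.591686) = 0.031975
  x_4 = 0.591686 - 0.031975×(0.591686 - 0.712264)/(0.031975 - (-0.098191))
       = 0.621306
Iteration 4:
  f(0.591686) = 0.031975
  f(0.621306) = -0.002560
  x_5 = 0.621306 - (-0.002560)×(0.621306 - 0.591686)/(-0.002560 - 0.031975)
       = 0.619110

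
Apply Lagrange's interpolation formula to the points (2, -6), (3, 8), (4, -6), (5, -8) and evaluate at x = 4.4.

Lagrange interpolation formula:
P(x) = Σ yᵢ × Lᵢ(x)
where Lᵢ(x) = Π_{j≠i} (x - xⱼ)/(xᵢ - xⱼ)

L_0(4.4) = (4.4 - 3)/(2 - 3) × (4.4 - 4)/(2 - 4) × (4.4 - 5)/(2 - 5) = 0.056000
L_1(4.4) = (4.4 - 2)/(3 - 2) × (4.4 - 4)/(3 - 4) × (4.4 - 5)/(3 - 5) = -0.288000
L_2(4.4) = (4.4 - 2)/(4 - 2) × (4.4 - 3)/(4 - 3) × (4.4 - 5)/(4 - 5) = 1.008000
L_3(4.4) = (4.4 - 2)/(5 - 2) × (4.4 - 3)/(5 - 3) × (4.4 - 4)/(5 - 4) = 0.224000

P(4.4) = (-6)×L_0(4.4) + 8×L_1(4.4) + (-6)×L_2(4.4) + (-8)×L_3(4.4)
P(4.4) = -10.480000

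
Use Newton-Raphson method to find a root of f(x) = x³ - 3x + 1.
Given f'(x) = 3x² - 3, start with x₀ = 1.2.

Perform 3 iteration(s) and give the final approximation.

f(x) = x³ - 3x + 1
f'(x) = 3x² - 3
x₀ = 1.2

Newton-Raphson formula: x_{n+1} = x_n - f(x_n)/f'(x_n)

Iteration 1:
  f(1.200000) = -0.872000
  f'(1.200000) = 1.320000
  x_1 = 1.200000 - (-0.872000)/1.320000 = 1.860606
Iteration 2:
  f(1.860606) = 1.859330
  f'(1.860606) = 7.385565
  x_2 = 1.860606 - 1.859330/7.385565 = 1.608854
Iteration 3:
  f(1.608854) = 0.337814
  f'(1.608854) = 4.765235
  x_3 = 1.608854 - 0.337814/4.765235 = 1.537963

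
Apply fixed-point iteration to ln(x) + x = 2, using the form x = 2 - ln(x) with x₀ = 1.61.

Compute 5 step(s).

Equation: ln(x) + x = 2
Fixed-point form: x = 2 - ln(x)
x₀ = 1.61

x_1 = g(1.610000) = 1.523766
x_2 = g(1.523766) = 1.578815
x_3 = g(1.578815) = 1.543325
x_4 = g(1.543325) = 1.566061
x_5 = g(1.566061) = 1.551437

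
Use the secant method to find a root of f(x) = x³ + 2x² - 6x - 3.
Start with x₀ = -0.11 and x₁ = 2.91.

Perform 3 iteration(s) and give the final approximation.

f(x) = x³ + 2x² - 6x - 3
x₀ = -0.11, x₁ = 2.91

Secant formula: x_{n+1} = x_n - f(x_n)(x_n - x_{n-1})/(f(x_n) - f(x_{n-1}))

Iteration 1:
  f(-0.110000) = -2.317131
  f(2.910000) = 21.118371
  x_2 = 2.910000 - 21.118371×(2.910000 - (-0.110000))/(21.118371 - (-2.317131))
       = 0.188596
Iteration 2:
  f(2.910000) = 21.118371
  f(0.188596) = -4.053729
  x_3 = 0.188596 - (-4.053729)×(0.188596 - 2.910000)/(-4.053729 - 21.118371)
       = 0.626852
Iteration 3:
  f(0.188596) = -4.053729
  f(0.626852) = -5.728908
  x_4 = 0.626852 - (-5.728908)×(0.626852 - 0.188596)/(-5.728908 - (-4.053729))
       = -0.871931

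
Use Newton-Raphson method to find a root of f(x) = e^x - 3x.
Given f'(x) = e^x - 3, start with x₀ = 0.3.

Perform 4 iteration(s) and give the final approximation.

f(x) = e^x - 3x
f'(x) = e^x - 3
x₀ = 0.3

Newton-Raphson formula: x_{n+1} = x_n - f(x_n)/f'(x_n)

Iteration 1:
  f(0.300000) = 0.449859
  f'(0.300000) = -1.650141
  x_1 = 0.300000 - 0.449859/(-1.650141) = 0.572618
Iteration 2:
  f(0.572618) = 0.055048
  f'(0.572618) = -1.227097
  x_2 = 0.572618 - 0.055048/(-1.227097) = 0.617479
Iteration 3:
  f(0.617479) = 0.001811
  f'(0.617479) = -1.145753
  x_3 = 0.617479 - 0.001811/(-1.145753) = 0.619059
Iteration 4:
  f(0.619059) = 0.000002
  f'(0.619059) = -1.142820
  x_4 = 0.619059 - 0.000002/(-1.142820) = 0.619061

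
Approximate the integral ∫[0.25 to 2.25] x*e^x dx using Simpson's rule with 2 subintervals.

f(x) = x*e^x
a = 0.25, b = 2.25, n = 2
h = (b - a)/n = 1.000000

Simpson's rule: (h/3)[f(x₀) + 4f(x₁) + 2f(x₂) + ... + f(xₙ)]

x_0 = 0.2500, f(x_0) = 0.321006, coefficient = 1
x_1 = 1.2500, f(x_1) = 4.362929, coefficient = 4
x_2 = 2.2500, f(x_2) = 21.347406, coefficient = 1

I ≈ (1.000000/3) × 39.120127 = 13.040042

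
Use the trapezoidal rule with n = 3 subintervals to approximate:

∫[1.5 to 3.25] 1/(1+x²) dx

f(x) = 1/(1+x²)
a = 1.5, b = 3.25, n = 3
h = (b - a)/n = 0.583333

Trapezoidal rule: (h/2)[f(x₀) + 2f(x₁) + 2f(x₂) + ... + f(xₙ)]

x_0 = 1.5000, f(x_0) = 0.307692, coefficient = 1
x_1 = 2.0833, f(x_1) = 0.187256, coefficient = 2
x_2 = 2.6667, f(x_2) = 0.123288, coefficient = 2
x_3 = 3.2500, f(x_3) = 0.086486, coefficient = 1

I ≈ (0.583333/2) × 1.015266 = 0.296119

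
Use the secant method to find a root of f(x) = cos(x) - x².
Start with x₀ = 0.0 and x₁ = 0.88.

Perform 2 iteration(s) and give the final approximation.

f(x) = cos(x) - x²
x₀ = 0.0, x₁ = 0.88

Secant formula: x_{n+1} = x_n - f(x_n)(x_n - x_{n-1})/(f(x_n) - f(x_{n-1}))

Iteration 1:
  f(0.000000) = 1.000000
  f(0.880000) = -0.137249
  x_2 = 0.880000 - (-0.137249)×(0.880000 - 0.000000)/(-0.137249 - 1.000000)
       = 0.773797
Iteration 2:
  f(0.880000) = -0.137249
  f(0.773797) = 0.116500
  x_3 = 0.773797 - 0.116500×(0.773797 - 0.880000)/(0.116500 - (-0.137249))
       = 0.822557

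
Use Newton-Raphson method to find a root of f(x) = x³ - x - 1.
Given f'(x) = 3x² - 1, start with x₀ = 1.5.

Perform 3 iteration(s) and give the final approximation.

f(x) = x³ - x - 1
f'(x) = 3x² - 1
x₀ = 1.5

Newton-Raphson formula: x_{n+1} = x_n - f(x_n)/f'(x_n)

Iteration 1:
  f(1.500000) = 0.875000
  f'(1.500000) = 5.750000
  x_1 = 1.500000 - 0.875000/5.750000 = 1.347826
Iteration 2:
  f(1.347826) = 0.100682
  f'(1.347826) = 4.449905
  x_2 = 1.347826 - 0.100682/4.449905 = 1.325200
Iteration 3:
  f(1.325200) = 0.002058
  f'(1.325200) = 4.268468
  x_3 = 1.325200 - 0.002058/4.268468 = 1.324718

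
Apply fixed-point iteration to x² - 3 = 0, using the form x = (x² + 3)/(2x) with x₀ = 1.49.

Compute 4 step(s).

Equation: x² - 3 = 0
Fixed-point form: x = (x² + 3)/(2x)
x₀ = 1.49

x_1 = g(1.490000) = 1.751711
x_2 = g(1.751711) = 1.732161
x_3 = g(1.732161) = 1.732051
x_4 = g(1.732051) = 1.732051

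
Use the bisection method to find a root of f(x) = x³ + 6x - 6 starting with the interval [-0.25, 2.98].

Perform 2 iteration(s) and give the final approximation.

f(x) = x³ + 6x - 6
Initial interval: [-0.25, 2.98]

Iteration 1:
  c_1 = (-0.250000 + 2.980000)/2 = 1.365000
  f(c_1) = f(1.365000) = 4.733302
  f(a) × f(c) < 0, new interval: [-0.250000, 1.365000]
Iteration 2:
  c_2 = (-0.250000 + 1.365000)/2 = 0.557500
  f(c_2) = f(0.557500) = -2.481726
  f(a) × f(c) ≥ 0, new interval: [0.557500, 1.365000]

After 2 iteration(s), the approximation is c_2 = 0.557500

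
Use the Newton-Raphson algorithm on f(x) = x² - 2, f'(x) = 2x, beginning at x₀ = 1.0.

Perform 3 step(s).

f(x) = x² - 2
f'(x) = 2x
x₀ = 1.0

Newton-Raphson formula: x_{n+1} = x_n - f(x_n)/f'(x_n)

Iteration 1:
  f(1.000000) = -1.000000
  f'(1.000000) = 2.000000
  x_1 = 1.000000 - (-1.000000)/2.000000 = 1.500000
Iteration 2:
  f(1.500000) = 0.250000
  f'(1.500000) = 3.000000
  x_2 = 1.500000 - 0.250000/3.000000 = 1.416667
Iteration 3:
  f(1.416667) = 0.006944
  f'(1.416667) = 2.833333
  x_3 = 1.416667 - 0.006944/2.833333 = 1.414216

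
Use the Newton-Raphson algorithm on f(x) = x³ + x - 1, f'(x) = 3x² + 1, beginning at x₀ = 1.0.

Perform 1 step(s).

f(x) = x³ + x - 1
f'(x) = 3x² + 1
x₀ = 1.0

Newton-Raphson formula: x_{n+1} = x_n - f(x_n)/f'(x_n)

Iteration 1:
  f(1.000000) = 1.000000
  f'(1.000000) = 4.000000
  x_1 = 1.000000 - 1.000000/4.000000 = 0.750000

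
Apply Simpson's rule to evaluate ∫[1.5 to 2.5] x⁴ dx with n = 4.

f(x) = x⁴
a = 1.5, b = 2.5, n = 4
h = (b - a)/n = 0.250000

Simpson's rule: (h/3)[f(x₀) + 4f(x₁) + 2f(x₂) + ... + f(xₙ)]

x_0 = 1.5000, f(x_0) = 5.062500, coefficient = 1
x_1 = 1.7500, f(x_1) = 9.378906, coefficient = 4
x_2 = 2.0000, f(x_2) = 16.000000, coefficient = 2
x_3 = 2.2500, f(x_3) = 25.628906, coefficient = 4
x_4 = 2.5000, f(x_4) = 39.062500, coefficient = 1

I ≈ (0.250000/3) × 216.156250 = 18.013021
Exact value: 18.012500
Error: 0.000521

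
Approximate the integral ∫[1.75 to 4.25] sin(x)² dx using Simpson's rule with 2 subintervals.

f(x) = sin(x)²
a = 1.75, b = 4.25, n = 2
h = (b - a)/n = 1.250000

Simpson's rule: (h/3)[f(x₀) + 4f(x₁) + 2f(x₂) + ... + f(xₙ)]

x_0 = 1.7500, f(x_0) = 0.968228, coefficient = 1
x_1 = 3.0000, f(x_1) = 0.019915, coefficient = 4
x_2 = 4.2500, f(x_2) = 0.801006, coefficient = 1

I ≈ (1.250000/3) × 1.848894 = 0.770372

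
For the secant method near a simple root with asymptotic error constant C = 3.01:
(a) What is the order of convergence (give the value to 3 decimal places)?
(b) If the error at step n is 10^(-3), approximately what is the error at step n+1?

(a) Secant method has superlinear convergence with order φ = (1+√5)/2 ≈ 1.618.
    This means |e_{n+1}| ≈ C|e_n|^1.618.

(b) With |e_n| = 10^(-3) and C = 3.01:
    |e_{n+1}| ≈ 3.01 × (10^(-3))^1.618 = 3.01 × 10^(-4.85)

(a) ≈ 1.618 (golden ratio); (b) |e_{n+1}| ≈ 4.212e-05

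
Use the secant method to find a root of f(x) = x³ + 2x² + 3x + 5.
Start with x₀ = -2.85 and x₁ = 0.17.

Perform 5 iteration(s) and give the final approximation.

f(x) = x³ + 2x² + 3x + 5
x₀ = -2.85, x₁ = 0.17

Secant formula: x_{n+1} = x_n - f(x_n)(x_n - x_{n-1})/(f(x_n) - f(x_{n-1}))

Iteration 1:
  f(-2.850000) = -10.454125
  f(0.170000) = 5.572713
  x_2 = 0.170000 - 5.572713×(0.170000 - (-2.850000))/(5.572713 - (-10.454125))
       = -0.880088
Iteration 2:
  f(0.170000) = 5.572713
  f(-0.880088) = 3.227169
  x_3 = -0.880088 - 3.227169×(-0.880088 - 0.170000)/(3.227169 - 5.572713)
       = -2.324875
Iteration 3:
  f(-0.880088) = 3.227169
  f(-2.324875) = -3.730593
  x_4 = -2.324875 - (-3.730593)×(-2.324875 - (-0.880088))/(-3.730593 - 3.227169)
       = -1.550214
Iteration 4:
  f(-2.324875) = -3.730593
  f(-1.550214) = 1.430269
  x_5 = -1.550214 - 1.430269×(-1.550214 - (-2.324875))/(1.430269 - (-3.730593))
       = -1.764902
Iteration 5:
  f(-1.550214) = 1.430269
  f(-1.764902) = 0.437598
  x_6 = -1.764902 - 0.437598×(-1.764902 - (-1.550214))/(0.437598 - 1.430269)
       = -1.859542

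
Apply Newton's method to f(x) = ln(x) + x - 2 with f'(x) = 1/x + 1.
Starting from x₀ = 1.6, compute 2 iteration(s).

f(x) = ln(x) + x - 2
f'(x) = 1/x + 1
x₀ = 1.6

Newton-Raphson formula: x_{n+1} = x_n - f(x_n)/f'(x_n)

Iteration 1:
  f(1.600000) = 0.070004
  f'(1.600000) = 1.625000
  x_1 = 1.600000 - 0.070004/1.625000 = 1.556921
Iteration 2:
  f(1.556921) = -0.000369
  f'(1.556921) = 1.642293
  x_2 = 1.556921 - (-0.000369)/1.642293 = 1.557146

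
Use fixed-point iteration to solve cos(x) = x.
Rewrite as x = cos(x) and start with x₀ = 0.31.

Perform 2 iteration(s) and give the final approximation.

Equation: cos(x) = x
Fixed-point form: x = cos(x)
x₀ = 0.31

x_1 = g(0.310000) = 0.952334
x_2 = g(0.952334) = 0.579783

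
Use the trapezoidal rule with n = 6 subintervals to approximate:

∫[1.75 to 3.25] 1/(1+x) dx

f(x) = 1/(1+x)
a = 1.75, b = 3.25, n = 6
h = (b - a)/n = 0.250000

Trapezoidal rule: (h/2)[f(x₀) + 2f(x₁) + 2f(x₂) + ... + f(xₙ)]

x_0 = 1.7500, f(x_0) = 0.363636, coefficient = 1
x_1 = 2.0000, f(x_1) = 0.333333, coefficient = 2
x_2 = 2.2500, f(x_2) = 0.307692, coefficient = 2
x_3 = 2.5000, f(x_3) = 0.285714, coefficient = 2
x_4 = 2.7500, f(x_4) = 0.266667, coefficient = 2
x_5 = 3.0000, f(x_5) = 0.250000, coefficient = 2
x_6 = 3.2500, f(x_6) = 0.235294, coefficient = 1

I ≈ (0.250000/2) × 3.485744 = 0.435718
Exact value: 0.435318
Error: 0.000400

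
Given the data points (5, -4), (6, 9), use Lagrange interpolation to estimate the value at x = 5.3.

Lagrange interpolation formula:
P(x) = Σ yᵢ × Lᵢ(x)
where Lᵢ(x) = Π_{j≠i} (x - xⱼ)/(xᵢ - xⱼ)

L_0(5.3) = (5.3 - 6)/(5 - 6) = 0.700000
L_1(5.3) = (5.3 - 5)/(6 - 5) = 0.300000

P(5.3) = (-4)×L_0(5.3) + 9×L_1(5.3)
P(5.3) = -0.100000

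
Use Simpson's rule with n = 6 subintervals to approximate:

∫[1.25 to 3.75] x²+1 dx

f(x) = x²+1
a = 1.25, b = 3.75, n = 6
h = (b - a)/n = 0.416667

Simpson's rule: (h/3)[f(x₀) + 4f(x₁) + 2f(x₂) + ... + f(xₙ)]

x_0 = 1.2500, f(x_0) = 2.562500, coefficient = 1
x_1 = 1.6667, f(x_1) = 3.777778, coefficient = 4
x_2 = 2.0833, f(x_2) = 5.340278, coefficient = 2
x_3 = 2.5000, f(x_3) = 7.250000, coefficient = 4
x_4 = 2.9167, f(x_4) = 9.506944, coefficient = 2
x_5 = 3.3333, f(x_5) = 12.111111, coefficient = 4
x_6 = 3.7500, f(x_6) = 15.062500, coefficient = 1

I ≈ (0.416667/3) × 139.875000 = 19.427083
Exact value: 19.427083
Error: 0.000000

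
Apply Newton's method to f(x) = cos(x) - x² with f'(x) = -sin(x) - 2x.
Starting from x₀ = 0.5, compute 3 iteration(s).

f(x) = cos(x) - x²
f'(x) = -sin(x) - 2x
x₀ = 0.5

Newton-Raphson formula: x_{n+1} = x_n - f(x_n)/f'(x_n)

Iteration 1:
  f(0.500000) = 0.627583
  f'(0.500000) = -1.479426
  x_1 = 0.500000 - 0.627583/(-1.479426) = 0.924207
Iteration 2:
  f(0.924207) = -0.251691
  f'(0.924207) = -2.646557
  x_2 = 0.924207 - (-0.251691)/(-2.646557) = 0.829106
Iteration 3:
  f(0.829106) = -0.011881
  f'(0.829106) = -2.395539
  x_3 = 0.829106 - (-0.011881)/(-2.395539) = 0.824146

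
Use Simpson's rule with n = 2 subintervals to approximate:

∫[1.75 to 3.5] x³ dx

f(x) = x³
a = 1.75, b = 3.5, n = 2
h = (b - a)/n = 0.875000

Simpson's rule: (h/3)[f(x₀) + 4f(x₁) + 2f(x₂) + ... + f(xₙ)]

x_0 = 1.7500, f(x_0) = 5.359375, coefficient = 1
x_1 = 2.6250, f(x_1) = 18.087891, coefficient = 4
x_2 = 3.5000, f(x_2) = 42.875000, coefficient = 1

I ≈ (0.875000/3) × 120.585938 = 35.170898
Exact value: 35.170898
Error: 0.000000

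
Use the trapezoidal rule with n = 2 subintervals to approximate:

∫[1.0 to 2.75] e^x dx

f(x) = e^x
a = 1.0, b = 2.75, n = 2
h = (b - a)/n = 0.875000

Trapezoidal rule: (h/2)[f(x₀) + 2f(x₁) + 2f(x₂) + ... + f(xₙ)]

x_0 = 1.0000, f(x_0) = 2.718282, coefficient = 1
x_1 = 1.8750, f(x_1) = 6.520819, coefficient = 2
x_2 = 2.7500, f(x_2) = 15.642632, coefficient = 1

I ≈ (0.875000/2) × 31.402552 = 13.738616
Exact value: 12.924350
Error: 0.814266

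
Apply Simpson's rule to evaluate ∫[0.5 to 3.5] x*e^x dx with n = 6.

f(x) = x*e^x
a = 0.5, b = 3.5, n = 6
h = (b - a)/n = 0.500000

Simpson's rule: (h/3)[f(x₀) + 4f(x₁) + 2f(x₂) + ... + f(xₙ)]

x_0 = 0.5000, f(x_0) = 0.824361, coefficient = 1
x_1 = 1.0000, f(x_1) = 2.718282, coefficient = 4
x_2 = 1.5000, f(x_2) = 6.722534, coefficient = 2
x_3 = 2.0000, f(x_3) = 14.778112, coefficient = 4
x_4 = 2.5000, f(x_4) = 30.456235, coefficient = 2
x_5 = 3.0000, f(x_5) = 60.256611, coefficient = 4
x_6 = 3.5000, f(x_6) = 115.904082, coefficient = 1

I ≈ (0.500000/3) × 502.097999 = 83.683000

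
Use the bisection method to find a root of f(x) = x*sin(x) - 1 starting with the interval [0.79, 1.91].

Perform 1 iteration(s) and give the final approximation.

f(x) = x*sin(x) - 1
Initial interval: [0.79, 1.91]

Iteration 1:
  c_1 = (0.790000 + 1.910000)/2 = 1.350000
  f(c_1) = f(1.350000) = 0.317227
  f(a) × f(c) < 0, new interval: [0.790000, 1.350000]

After 1 iteration(s), the approximation is c_1 = 1.350000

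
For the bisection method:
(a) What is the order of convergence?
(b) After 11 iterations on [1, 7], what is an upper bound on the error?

(a) Bisection has linear (order 1) convergence; the error is halved each step.

(b) Error bound = (b-a)/2^n = (7 - 1)/2^{11}
    = 6/2^{11}

(a) 1 (linear); (b) error ≤ 2.93e-03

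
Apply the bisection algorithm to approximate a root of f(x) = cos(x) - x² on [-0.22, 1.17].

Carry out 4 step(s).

f(x) = cos(x) - x²
Initial interval: [-0.22, 1.17]

Iteration 1:
  c_1 = (-0.220000 + 1.170000)/2 = 0.475000
  f(c_1) = f(0.475000) = 0.663668
  f(a) × f(c) ≥ 0, new interval: [0.475000, 1.170000]
Iteration 2:
  c_2 = (0.475000 + 1.170000)/2 = 0.822500
  f(c_2) = f(0.822500) = 0.003885
  f(a) × f(c) ≥ 0, new interval: [0.822500, 1.170000]
Iteration 3:
  c_3 = (0.822500 + 1.170000)/2 = 0.996250
  f(c_3) = f(0.996250) = -0.449060
  f(a) × f(c) < 0, new interval: [0.822500, 0.996250]
Iteration 4:
  c_4 = (0.822500 + 0.996250)/2 = 0.909375
  f(c_4) = f(0.909375) = -0.212724
  f(a) × f(c) < 0, new interval: [0.822500, 0.909375]

After 4 iteration(s), the approximation is c_4 = 0.909375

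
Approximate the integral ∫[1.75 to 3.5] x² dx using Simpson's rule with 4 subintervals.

f(x) = x²
a = 1.75, b = 3.5, n = 4
h = (b - a)/n = 0.437500

Simpson's rule: (h/3)[f(x₀) + 4f(x₁) + 2f(x₂) + ... + f(xₙ)]

x_0 = 1.7500, f(x_0) = 3.062500, coefficient = 1
x_1 = 2.1875, f(x_1) = 4.785156, coefficient = 4
x_2 = 2.6250, f(x_2) = 6.890625, coefficient = 2
x_3 = 3.0625, f(x_3) = 9.378906, coefficient = 4
x_4 = 3.5000, f(x_4) = 12.250000, coefficient = 1

I ≈ (0.437500/3) × 85.750000 = 12.505208
Exact value: 12.505208
Error: 0.000000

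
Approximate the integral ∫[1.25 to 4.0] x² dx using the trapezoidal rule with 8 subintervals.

f(x) = x²
a = 1.25, b = 4.0, n = 8
h = (b - a)/n = 0.343750

Trapezoidal rule: (h/2)[f(x₀) + 2f(x₁) + 2f(x₂) + ... + f(xₙ)]

x_0 = 1.2500, f(x_0) = 1.562500, coefficient = 1
x_1 = 1.5938, f(x_1) = 2.540039, coefficient = 2
x_2 = 1.9375, f(x_2) = 3.753906, coefficient = 2
x_3 = 2.2812, f(x_3) = 5.204102, coefficient = 2
x_4 = 2.6250, f(x_4) = 6.890625, coefficient = 2
x_5 = 2.9688, f(x_5) = 8.813477, coefficient = 2
x_6 = 3.3125, f(x_6) = 10.972656, coefficient = 2
x_7 = 3.6562, f(x_7) = 13.368164, coefficient = 2
x_8 = 4.0000, f(x_8) = 16.000000, coefficient = 1

I ≈ (0.343750/2) × 120.648438 = 20.736450
Exact value: 20.682292
Error: 0.054159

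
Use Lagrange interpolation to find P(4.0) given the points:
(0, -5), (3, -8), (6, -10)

Lagrange interpolation formula:
P(x) = Σ yᵢ × Lᵢ(x)
where Lᵢ(x) = Π_{j≠i} (x - xⱼ)/(xᵢ - xⱼ)

L_0(4.0) = (4.0 - 3)/(0 - 3) × (4.0 - 6)/(0 - 6) = -0.111111
L_1(4.0) = (4.0 - 0)/(3 - 0) × (4.0 - 6)/(3 - 6) = 0.888889
L_2(4.0) = (4.0 - 0)/(6 - 0) × (4.0 - 3)/(6 - 3) = 0.222222

P(4.0) = (-5)×L_0(4.0) + (-8)×L_1(4.0) + (-10)×L_2(4.0)
P(4.0) = -8.777778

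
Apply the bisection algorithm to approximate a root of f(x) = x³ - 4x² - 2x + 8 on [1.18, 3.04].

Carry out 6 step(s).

f(x) = x³ - 4x² - 2x + 8
Initial interval: [1.18, 3.04]

Iteration 1:
  c_1 = (1.180000 + 3.040000)/2 = 2.110000
  f(c_1) = f(2.110000) = -4.634469
  f(a) × f(c) < 0, new interval: [1.180000, 2.110000]
Iteration 2:
  c_2 = (1.180000 + 2.110000)/2 = 1.645000
  f(c_2) = f(1.645000) = -1.662689
  f(a) × f(c) < 0, new interval: [1.180000, 1.645000]
Iteration 3:
  c_3 = (1.180000 + 1.645000)/2 = 1.412500
  f(c_3) = f(1.412500) = 0.012533
  f(a) × f(c) ≥ 0, new interval: [1.412500, 1.645000]
Iteration 4:
  c_4 = (1.412500 + 1.645000)/2 = 1.528750
  f(c_4) = f(1.528750) = -0.833000
  f(a) × f(c) < 0, new interval: [1.412500, 1.528750]
Iteration 5:
  c_5 = (1.412500 + 1.528750)/2 = 1.470625
  f(c_5) = f(1.470625) = -0.411625
  f(a) × f(c) < 0, new interval: [1.412500, 1.470625]
Iteration 6:
  c_6 = (1.412500 + 1.470625)/2 = 1.441563
  f(c_6) = f(1.441563) = -0.199820
  f(a) × f(c) < 0, new interval: [1.412500, 1.441563]

After 6 iteration(s), the approximation is c_6 = 1.441563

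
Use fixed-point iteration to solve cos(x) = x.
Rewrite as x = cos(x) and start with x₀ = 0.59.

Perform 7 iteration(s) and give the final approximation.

Equation: cos(x) = x
Fixed-point form: x = cos(x)
x₀ = 0.59

x_1 = g(0.590000) = 0.830941
x_2 = g(0.830941) = 0.674181
x_3 = g(0.674181) = 0.781218
x_4 = g(0.781218) = 0.710056
x_5 = g(0.710056) = 0.758325
x_6 = g(0.758325) = 0.725989
x_7 = g(0.725989) = 0.747843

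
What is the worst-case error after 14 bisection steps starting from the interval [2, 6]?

Bisection error bound: |error| ≤ (b-a)/2^n
|error| ≤ (6 - 2)/2^14 = 4/2^14
|error| ≤ 0.0002441406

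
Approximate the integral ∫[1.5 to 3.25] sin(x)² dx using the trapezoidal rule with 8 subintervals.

f(x) = sin(x)²
a = 1.5, b = 3.25, n = 8
h = (b - a)/n = 0.218750

Trapezoidal rule: (h/2)[f(x₀) + 2f(x₁) + 2f(x₂) + ... + f(xₙ)]

x_0 = 1.5000, f(x_0) = 0.994996, coefficient = 1
x_1 = 1.7188, f(x_1) = 0.978269, coefficient = 2
x_2 = 1.9375, f(x_2) = 0.871449, coefficient = 2
x_3 = 2.1562, f(x_3) = 0.694658, coefficient = 2
x_4 = 2.3750, f(x_4) = 0.481199, coefficient = 2
x_5 = 2.5938, f(x_5) = 0.271281, coefficient = 2
x_6 = 2.8125, f(x_6) = 0.104448, coefficient = 2
x_7 = 3.0312, f(x_7) = 0.012126, coefficient = 2
x_8 = 3.2500, f(x_8) = 0.011706, coefficient = 1

I ≈ (0.218750/2) × 7.833564 = 0.856796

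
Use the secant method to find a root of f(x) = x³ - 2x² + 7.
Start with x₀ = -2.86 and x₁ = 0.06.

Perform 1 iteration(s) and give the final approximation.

f(x) = x³ - 2x² + 7
x₀ = -2.86, x₁ = 0.06

Secant formula: x_{n+1} = x_n - f(x_n)(x_n - x_{n-1})/(f(x_n) - f(x_{n-1}))

Iteration 1:
  f(-2.860000) = -32.752856
  f(0.060000) = 6.993016
  x_2 = 0.060000 - 6.993016×(0.060000 - (-2.860000))/(6.993016 - (-32.752856))
       = -0.453754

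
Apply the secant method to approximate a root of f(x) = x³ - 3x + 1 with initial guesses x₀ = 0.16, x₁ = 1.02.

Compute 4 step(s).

f(x) = x³ - 3x + 1
x₀ = 0.16, x₁ = 1.02

Secant formula: x_{n+1} = x_n - f(x_n)(x_n - x_{n-1})/(f(x_n) - f(x_{n-1}))

Iteration 1:
  f(0.160000) = 0.524096
  f(1.020000) = -0.998792
  x_2 = 1.020000 - (-0.998792)×(1.020000 - 0.160000)/(-0.998792 - 0.524096)
       = 0.455966
Iteration 2:
  f(1.020000) = -0.998792
  f(0.455966) = -0.273100
  x_3 = 0.455966 - (-0.273100)×(0.455966 - 1.020000)/(-0.273100 - (-0.998792))
       = 0.243703
Iteration 3:
  f(0.455966) = -0.273100
  f(0.243703) = 0.283365
  x_4 = 0.243703 - 0.283365×(0.243703 - 0.455966)/(0.283365 - (-0.273100))
       = 0.351792
Iteration 4:
  f(0.243703) = 0.283365
  f(0.351792) = -0.011839
  x_5 = 0.351792 - (-0.011839)×(0.351792 - 0.243703)/(-0.011839 - 0.283365)
       = 0.347457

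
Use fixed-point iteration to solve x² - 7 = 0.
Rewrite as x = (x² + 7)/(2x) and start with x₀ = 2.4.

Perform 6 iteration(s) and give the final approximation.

Equation: x² - 7 = 0
Fixed-point form: x = (x² + 7)/(2x)
x₀ = 2.4

x_1 = g(2.400000) = 2.658333
x_2 = g(2.658333) = 2.645781
x_3 = g(2.645781) = 2.645751
x_4 = g(2.645751) = 2.645751
x_5 = g(2.645751) = 2.645751
x_6 = g(2.645751) = 2.645751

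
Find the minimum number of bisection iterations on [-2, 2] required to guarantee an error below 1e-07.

We need (b-a)/2^n ≤ 1e-07
(2 - (-2))/2^n ≤ 1e-07
4/2^n ≤ 1e-07
2^n ≥ 40000000
n ≥ log₂(40000000) = 25.25
n ≥ 26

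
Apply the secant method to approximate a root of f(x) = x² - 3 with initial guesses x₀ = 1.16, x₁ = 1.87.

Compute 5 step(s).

f(x) = x² - 3
x₀ = 1.16, x₁ = 1.87

Secant formula: x_{n+1} = x_n - f(x_n)(x_n - x_{n-1})/(f(x_n) - f(x_{n-1}))

Iteration 1:
  f(1.160000) = -1.654400
  f(1.870000) = 0.496900
  x_2 = 1.870000 - 0.496900×(1.870000 - 1.160000)/(0.496900 - (-1.654400))
       = 1.706007
Iteration 2:
  f(1.870000) = 0.496900
  f(1.706007) = -0.089541
  x_3 = 1.706007 - (-0.089541)×(1.706007 - 1.870000)/(-0.089541 - 0.496900)
       = 1.731046
Iteration 3:
  f(1.706007) = -0.089541
  f(1.731046) = -0.003479
  x_4 = 1.731046 - (-0.003479)×(1.731046 - 1.706007)/(-0.003479 - (-0.089541))
       = 1.732058
Iteration 4:
  f(1.731046) = -0.003479
  f(1.732058) = 0.000026
  x_5 = 1.732058 - 0.000026×(1.732058 - 1.731046)/(0.000026 - (-0.003479))
       = 1.732051
Iteration 5:
  f(1.732058) = 0.000026
  f(1.732051) = 0.000000
  x_6 = 1.732051 - 0.000000×(1.732051 - 1.732058)/(0.000000 - 0.000026)
       = 1.732051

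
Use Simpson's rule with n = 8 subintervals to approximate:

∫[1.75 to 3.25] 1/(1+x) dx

f(x) = 1/(1+x)
a = 1.75, b = 3.25, n = 8
h = (b - a)/n = 0.187500

Simpson's rule: (h/3)[f(x₀) + 4f(x₁) + 2f(x₂) + ... + f(xₙ)]

x_0 = 1.7500, f(x_0) = 0.363636, coefficient = 1
x_1 = 1.9375, f(x_1) = 0.340426, coefficient = 4
x_2 = 2.1250, f(x_2) = 0.320000, coefficient = 2
x_3 = 2.3125, f(x_3) = 0.301887, coefficient = 4
x_4 = 2.5000, f(x_4) = 0.285714, coefficient = 2
x_5 = 2.6875, f(x_5) = 0.271186, coefficient = 4
x_6 = 2.8750, f(x_6) = 0.258065, coefficient = 2
x_7 = 3.0625, f(x_7) = 0.246154, coefficient = 4
x_8 = 3.2500, f(x_8) = 0.235294, coefficient = 1

I ≈ (0.187500/3) × 6.965099 = 0.435319
Exact value: 0.435318
Error: 0.000001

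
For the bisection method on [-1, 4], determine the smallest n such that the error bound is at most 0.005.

We need (b-a)/2^n ≤ 0.005
(4 - (-1))/2^n ≤ 0.005
5/2^n ≤ 0.005
2^n ≥ 1000
n ≥ log₂(1000) = 9.97
n ≥ 10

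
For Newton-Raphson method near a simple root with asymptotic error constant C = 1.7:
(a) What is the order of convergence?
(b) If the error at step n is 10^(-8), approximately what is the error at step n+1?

(a) Newton-Raphson has quadratic (order 2) convergence near simple roots.
    This means |e_{n+1}| ≈ C|e_n|².

(b) With |e_n| = 10^(-8) and C = 1.7:
    |e_{n+1}| ≈ 1.7 × (10^(-8))² = 1.7 × 10^(-16)

(a) 2 (quadratic); (b) |e_{n+1}| ≈ 1.700e-16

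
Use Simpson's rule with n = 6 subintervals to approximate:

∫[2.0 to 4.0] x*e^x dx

f(x) = x*e^x
a = 2.0, b = 4.0, n = 6
h = (b - a)/n = 0.333333

Simpson's rule: (h/3)[f(x₀) + 4f(x₁) + 2f(x₂) + ... + f(xₙ)]

x_0 = 2.0000, f(x_0) = 14.778112, coefficient = 1
x_1 = 2.3333, f(x_1) = 24.061937, coefficient = 4
x_2 = 2.6667, f(x_2) = 38.378443, coefficient = 2
x_3 = 3.0000, f(x_3) = 60.256611, coefficient = 4
x_4 = 3.3333, f(x_4) = 93.438750, coefficient = 2
x_5 = 3.6667, f(x_5) = 143.444708, coefficient = 4
x_6 = 4.0000, f(x_6) = 218.392600, coefficient = 1

I ≈ (0.333333/3) × 1407.858119 = 156.428680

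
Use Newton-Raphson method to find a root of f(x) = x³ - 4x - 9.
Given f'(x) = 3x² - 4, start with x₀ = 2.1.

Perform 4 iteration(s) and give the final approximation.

f(x) = x³ - 4x - 9
f'(x) = 3x² - 4
x₀ = 2.1

Newton-Raphson formula: x_{n+1} = x_n - f(x_n)/f'(x_n)

Iteration 1:
  f(2.100000) = -8.139000
  f'(2.100000) = 9.230000
  x_1 = 2.100000 - (-8.139000)/9.230000 = 2.981798
Iteration 2:
  f(2.981798) = 5.584341
  f'(2.981798) = 22.673367
  x_2 = 2.981798 - 5.584341/22.673367 = 2.735503
Iteration 3:
  f(2.735503) = 0.527699
  f'(2.735503) = 18.448935
  x_3 = 2.735503 - 0.527699/18.448935 = 2.706900
Iteration 4:
  f(2.706900) = 0.006691
  f'(2.706900) = 17.981924
  x_4 = 2.706900 - 0.006691/17.981924 = 2.706528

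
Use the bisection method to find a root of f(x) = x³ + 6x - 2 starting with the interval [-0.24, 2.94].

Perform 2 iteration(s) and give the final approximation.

f(x) = x³ + 6x - 2
Initial interval: [-0.24, 2.94]

Iteration 1:
  c_1 = (-0.240000 + 2.940000)/2 = 1.350000
  f(c_1) = f(1.350000) = 8.560375
  f(a) × f(c) < 0, new interval: [-0.240000, 1.350000]
Iteration 2:
  c_2 = (-0.240000 + 1.350000)/2 = 0.555000
  f(c_2) = f(0.555000) = 1.500954
  f(a) × f(c) < 0, new interval: [-0.240000, 0.555000]

After 2 iteration(s), the approximation is c_2 = 0.555000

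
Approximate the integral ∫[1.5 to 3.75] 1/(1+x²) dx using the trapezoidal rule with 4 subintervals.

f(x) = 1/(1+x²)
a = 1.5, b = 3.75, n = 4
h = (b - a)/n = 0.562500

Trapezoidal rule: (h/2)[f(x₀) + 2f(x₁) + 2f(x₂) + ... + f(xₙ)]

x_0 = 1.5000, f(x_0) = 0.307692, coefficient = 1
x_1 = 2.0625, f(x_1) = 0.190335, coefficient = 2
x_2 = 2.6250, f(x_2) = 0.126733, coefficient = 2
x_3 = 3.1875, f(x_3) = 0.089604, coefficient = 2
x_4 = 3.7500, f(x_4) = 0.066390, coefficient = 1

I ≈ (0.562500/2) × 1.187426 = 0.333964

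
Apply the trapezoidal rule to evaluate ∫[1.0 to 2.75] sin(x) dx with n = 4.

f(x) = sin(x)
a = 1.0, b = 2.75, n = 4
h = (b - a)/n = 0.437500

Trapezoidal rule: (h/2)[f(x₀) + 2f(x₁) + 2f(x₂) + ... + f(xₙ)]

x_0 = 1.0000, f(x_0) = 0.841471, coefficient = 1
x_1 = 1.4375, f(x_1) = 0.991129, coefficient = 2
x_2 = 1.8750, f(x_2) = 0.954086, coefficient = 2
x_3 = 2.3125, f(x_3) = 0.737319, coefficient = 2
x_4 = 2.7500, f(x_4) = 0.381661, coefficient = 1

I ≈ (0.437500/2) × 6.588199 = 1.441169
Exact value: 1.464605
Error: 0.023436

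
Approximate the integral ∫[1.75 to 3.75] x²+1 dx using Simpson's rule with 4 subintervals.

f(x) = x²+1
a = 1.75, b = 3.75, n = 4
h = (b - a)/n = 0.500000

Simpson's rule: (h/3)[f(x₀) + 4f(x₁) + 2f(x₂) + ... + f(xₙ)]

x_0 = 1.7500, f(x_0) = 4.062500, coefficient = 1
x_1 = 2.2500, f(x_1) = 6.062500, coefficient = 4
x_2 = 2.7500, f(x_2) = 8.562500, coefficient = 2
x_3 = 3.2500, f(x_3) = 11.562500, coefficient = 4
x_4 = 3.7500, f(x_4) = 15.062500, coefficient = 1

I ≈ (0.500000/3) × 106.750000 = 17.791667
Exact value: 17.791667
Error: 0.000000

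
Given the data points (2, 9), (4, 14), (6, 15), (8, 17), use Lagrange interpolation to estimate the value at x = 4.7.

Lagrange interpolation formula:
P(x) = Σ yᵢ × Lᵢ(x)
where Lᵢ(x) = Π_{j≠i} (x - xⱼ)/(xᵢ - xⱼ)

L_0(4.7) = (4.7 - 4)/(2 - 4) × (4.7 - 6)/(2 - 6) × (4.7 - 8)/(2 - 8) = -0.062563
L_1(4.7) = (4.7 - 2)/(4 - 2) × (4.7 - 6)/(4 - 6) × (4.7 - 8)/(4 - 8) = 0.723937
L_2(4.7) = (4.7 - 2)/(6 - 2) × (4.7 - 4)/(6 - 4) × (4.7 - 8)/(6 - 8) = 0.389813
L_3(4.7) = (4.7 - 2)/(8 - 2) × (4.7 - 4)/(8 - 4) × (4.7 - 6)/(8 - 6) = -0.051188

P(4.7) = 9×L_0(4.7) + 14×L_1(4.7) + 15×L_2(4.7) + 17×L_3(4.7)
P(4.7) = 14.549062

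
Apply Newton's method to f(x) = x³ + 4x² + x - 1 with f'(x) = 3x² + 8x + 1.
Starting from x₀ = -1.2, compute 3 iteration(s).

f(x) = x³ + 4x² + x - 1
f'(x) = 3x² + 8x + 1
x₀ = -1.2

Newton-Raphson formula: x_{n+1} = x_n - f(x_n)/f'(x_n)

Iteration 1:
  f(-1.200000) = 1.832000
  f'(-1.200000) = -4.280000
  x_1 = -1.200000 - 1.832000/(-4.280000) = -0.771963
Iteration 2:
  f(-0.771963) = 0.151710
  f'(-0.771963) = -3.387922
  x_2 = -0.771963 - 0.151710/(-3.387922) = -0.727183
Iteration 3:
  f(-0.727183) = 0.003467
  f'(-0.727183) = -3.231079
  x_3 = -0.727183 - 0.003467/(-3.231079) = -0.726110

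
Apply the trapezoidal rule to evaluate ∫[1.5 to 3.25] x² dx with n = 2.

f(x) = x²
a = 1.5, b = 3.25, n = 2
h = (b - a)/n = 0.875000

Trapezoidal rule: (h/2)[f(x₀) + 2f(x₁) + 2f(x₂) + ... + f(xₙ)]

x_0 = 1.5000, f(x_0) = 2.250000, coefficient = 1
x_1 = 2.3750, f(x_1) = 5.640625, coefficient = 2
x_2 = 3.2500, f(x_2) = 10.562500, coefficient = 1

I ≈ (0.875000/2) × 24.093750 = 10.541016
Exact value: 10.317708
Error: 0.223307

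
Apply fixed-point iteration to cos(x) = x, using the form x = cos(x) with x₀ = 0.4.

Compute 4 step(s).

Equation: cos(x) = x
Fixed-point form: x = cos(x)
x₀ = 0.4

x_1 = g(0.400000) = 0.921061
x_2 = g(0.921061) = 0.604976
x_3 = g(0.604976) = 0.822516
x_4 = g(0.822516) = 0.680380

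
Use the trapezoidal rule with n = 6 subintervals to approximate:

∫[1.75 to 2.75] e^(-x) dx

f(x) = e^(-x)
a = 1.75, b = 2.75, n = 6
h = (b - a)/n = 0.166667

Trapezoidal rule: (h/2)[f(x₀) + 2f(x₁) + 2f(x₂) + ... + f(xₙ)]

x_0 = 1.7500, f(x_0) = 0.173774, coefficient = 1
x_1 = 1.9167, f(x_1) = 0.147096, coefficient = 2
x_2 = 2.0833, f(x_2) = 0.124514, coefficient = 2
x_3 = 2.2500, f(x_3) = 0.105399, coefficient = 2
x_4 = 2.4167, f(x_4) = 0.089219, coefficient = 2
x_5 = 2.5833, f(x_5) = 0.075522, coefficient = 2
x_6 = 2.7500, f(x_6) = 0.063928, coefficient = 1

I ≈ (0.166667/2) × 1.321203 = 0.110100
Exact value: 0.109846
Error: 0.000254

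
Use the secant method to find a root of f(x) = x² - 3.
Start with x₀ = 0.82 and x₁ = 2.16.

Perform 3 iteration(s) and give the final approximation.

f(x) = x² - 3
x₀ = 0.82, x₁ = 2.16

Secant formula: x_{n+1} = x_n - f(x_n)(x_n - x_{n-1})/(f(x_n) - f(x_{n-1}))

Iteration 1:
  f(0.820000) = -2.327600
  f(2.160000) = 1.665600
  x_2 = 2.160000 - 1.665600×(2.160000 - 0.820000)/(1.665600 - (-2.327600))
       = 1.601074
Iteration 2:
  f(2.160000) = 1.665600
  f(1.601074) = -0.436563
  x_3 = 1.601074 - (-0.436563)×(1.601074 - 2.160000)/(-0.436563 - 1.665600)
       = 1.717148
Iteration 3:
  f(1.601074) = -0.436563
  f(1.717148) = -0.051404
  x_4 = 1.717148 - (-0.051404)×(1.717148 - 1.601074)/(-0.051404 - (-0.436563))
       = 1.732639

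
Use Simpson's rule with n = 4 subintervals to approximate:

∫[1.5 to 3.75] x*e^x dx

f(x) = x*e^x
a = 1.5, b = 3.75, n = 4
h = (b - a)/n = 0.562500

Simpson's rule: (h/3)[f(x₀) + 4f(x₁) + 2f(x₂) + ... + f(xₙ)]

x_0 = 1.5000, f(x_0) = 6.722534, coefficient = 1
x_1 = 2.0625, f(x_1) = 16.222819, coefficient = 4
x_2 = 2.6250, f(x_2) = 36.237007, coefficient = 2
x_3 = 3.1875, f(x_3) = 77.226056, coefficient = 4
x_4 = 3.7500, f(x_4) = 159.454058, coefficient = 1

I ≈ (0.562500/3) × 612.446105 = 114.833645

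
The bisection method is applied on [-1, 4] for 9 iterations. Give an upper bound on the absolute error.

Bisection error bound: |error| ≤ (b-a)/2^n
|error| ≤ (4 - (-1))/2^9 = 5/2^9
|error| ≤ 0.0097656250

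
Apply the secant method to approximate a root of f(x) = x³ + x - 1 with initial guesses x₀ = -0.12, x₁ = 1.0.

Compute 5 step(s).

f(x) = x³ + x - 1
x₀ = -0.12, x₁ = 1.0

Secant formula: x_{n+1} = x_n - f(x_n)(x_n - x_{n-1})/(f(x_n) - f(x_{n-1}))

Iteration 1:
  f(-0.120000) = -1.121728
  f(1.000000) = 1.000000
  x_2 = 1.000000 - 1.000000×(1.000000 - (-0.120000))/(1.000000 - (-1.121728))
       = 0.472128
Iteration 2:
  f(1.000000) = 1.000000
  f(0.472128) = -0.422632
  x_3 = 0.472128 - (-0.422632)×(0.472128 - 1.000000)/(-0.422632 - 1.000000)
       = 0.628947
Iteration 3:
  f(0.472128) = -0.422632
  f(0.628947) = -0.122257
  x_4 = 0.628947 - (-0.122257)×(0.628947 - 0.472128)/(-0.122257 - (-0.422632))
       = 0.692775
Iteration 4:
  f(0.628947) = -0.122257
  f(0.692775) = 0.025264
  x_5 = 0.692775 - 0.025264×(0.692775 - 0.628947)/(0.025264 - (-0.122257))
       = 0.681844
Iteration 5:
  f(0.692775) = 0.025264
  f(0.681844) = -0.001158
  x_6 = 0.681844 - (-0.001158)×(0.681844 - 0.692775)/(-0.001158 - 0.025264)
       = 0.682324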